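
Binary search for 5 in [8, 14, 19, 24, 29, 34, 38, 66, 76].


Step 1: lo=0, hi=8, mid=4, val=29
Step 2: lo=0, hi=3, mid=1, val=14
Step 3: lo=0, hi=0, mid=0, val=8

Not found


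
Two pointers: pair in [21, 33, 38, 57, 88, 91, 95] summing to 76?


lo=0(21)+hi=6(95)=116
lo=0(21)+hi=5(91)=112
lo=0(21)+hi=4(88)=109
lo=0(21)+hi=3(57)=78
lo=0(21)+hi=2(38)=59
lo=1(33)+hi=2(38)=71

No pair found


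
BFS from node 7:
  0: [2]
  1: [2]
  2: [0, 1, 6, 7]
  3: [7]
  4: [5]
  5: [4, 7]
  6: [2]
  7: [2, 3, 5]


Visit 7, enqueue [2, 3, 5]
Visit 2, enqueue [0, 1, 6]
Visit 3, enqueue []
Visit 5, enqueue [4]
Visit 0, enqueue []
Visit 1, enqueue []
Visit 6, enqueue []
Visit 4, enqueue []

BFS order: [7, 2, 3, 5, 0, 1, 6, 4]


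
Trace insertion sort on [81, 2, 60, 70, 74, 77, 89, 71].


Initial: [81, 2, 60, 70, 74, 77, 89, 71]
Insert 2: [2, 81, 60, 70, 74, 77, 89, 71]
Insert 60: [2, 60, 81, 70, 74, 77, 89, 71]
Insert 70: [2, 60, 70, 81, 74, 77, 89, 71]
Insert 74: [2, 60, 70, 74, 81, 77, 89, 71]
Insert 77: [2, 60, 70, 74, 77, 81, 89, 71]
Insert 89: [2, 60, 70, 74, 77, 81, 89, 71]
Insert 71: [2, 60, 70, 71, 74, 77, 81, 89]

Sorted: [2, 60, 70, 71, 74, 77, 81, 89]


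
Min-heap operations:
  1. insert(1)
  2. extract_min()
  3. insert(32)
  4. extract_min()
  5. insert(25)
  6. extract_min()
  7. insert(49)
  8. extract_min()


insert(1) -> [1]
extract_min()->1, []
insert(32) -> [32]
extract_min()->32, []
insert(25) -> [25]
extract_min()->25, []
insert(49) -> [49]
extract_min()->49, []

Final heap: []


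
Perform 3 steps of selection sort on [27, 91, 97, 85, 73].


Initial: [27, 91, 97, 85, 73]
Step 1: min=27 at 0
  Swap: [27, 91, 97, 85, 73]
Step 2: min=73 at 4
  Swap: [27, 73, 97, 85, 91]
Step 3: min=85 at 3
  Swap: [27, 73, 85, 97, 91]

After 3 steps: [27, 73, 85, 97, 91]


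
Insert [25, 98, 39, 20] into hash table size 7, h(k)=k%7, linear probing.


Insert 25: h=4 -> slot 4
Insert 98: h=0 -> slot 0
Insert 39: h=4, 1 probes -> slot 5
Insert 20: h=6 -> slot 6

Table: [98, None, None, None, 25, 39, 20]


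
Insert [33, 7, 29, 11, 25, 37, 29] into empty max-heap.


Insert 33: [33]
Insert 7: [33, 7]
Insert 29: [33, 7, 29]
Insert 11: [33, 11, 29, 7]
Insert 25: [33, 25, 29, 7, 11]
Insert 37: [37, 25, 33, 7, 11, 29]
Insert 29: [37, 25, 33, 7, 11, 29, 29]

Final heap: [37, 25, 33, 7, 11, 29, 29]


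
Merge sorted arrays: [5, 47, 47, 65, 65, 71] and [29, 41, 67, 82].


Take 5 from A
Take 29 from B
Take 41 from B
Take 47 from A
Take 47 from A
Take 65 from A
Take 65 from A
Take 67 from B
Take 71 from A

Merged: [5, 29, 41, 47, 47, 65, 65, 67, 71, 82]


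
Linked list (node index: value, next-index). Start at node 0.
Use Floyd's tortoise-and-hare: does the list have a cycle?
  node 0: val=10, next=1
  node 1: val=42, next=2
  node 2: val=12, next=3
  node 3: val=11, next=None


Floyd's tortoise (slow, +1) and hare (fast, +2):
  init: slow=0, fast=0
  step 1: slow=1, fast=2
  step 2: fast 2->3->None, no cycle

Cycle: no


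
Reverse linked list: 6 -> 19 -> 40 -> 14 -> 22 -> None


Step 1: curr=6, set curr.next=prev(None) | reversed so far: 6
Step 2: curr=19, set curr.next=prev(6) | reversed so far: 19 -> 6
Step 3: curr=40, set curr.next=prev(19) | reversed so far: 40 -> 19 -> 6
Step 4: curr=14, set curr.next=prev(40) | reversed so far: 14 -> 40 -> 19 -> 6
Step 5: curr=22, set curr.next=prev(14) | reversed so far: 22 -> 14 -> 40 -> 19 -> 6

22 -> 14 -> 40 -> 19 -> 6 -> None


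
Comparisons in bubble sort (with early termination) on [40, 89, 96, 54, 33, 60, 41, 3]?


Algorithm: bubble sort (with early termination)
Input: [40, 89, 96, 54, 33, 60, 41, 3]
Sorted: [3, 33, 40, 41, 54, 60, 89, 96]

28


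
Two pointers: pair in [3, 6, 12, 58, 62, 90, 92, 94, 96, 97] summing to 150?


lo=0(3)+hi=9(97)=100
lo=1(6)+hi=9(97)=103
lo=2(12)+hi=9(97)=109
lo=3(58)+hi=9(97)=155
lo=3(58)+hi=8(96)=154
lo=3(58)+hi=7(94)=152
lo=3(58)+hi=6(92)=150

Yes: 58+92=150


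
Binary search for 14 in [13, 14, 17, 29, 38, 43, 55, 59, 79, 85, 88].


Step 1: lo=0, hi=10, mid=5, val=43
Step 2: lo=0, hi=4, mid=2, val=17
Step 3: lo=0, hi=1, mid=0, val=13
Step 4: lo=1, hi=1, mid=1, val=14

Found at index 1


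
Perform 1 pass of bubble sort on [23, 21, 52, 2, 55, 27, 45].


Initial: [23, 21, 52, 2, 55, 27, 45]
Pass 1: [21, 23, 2, 52, 27, 45, 55] (4 swaps)

After 1 pass: [21, 23, 2, 52, 27, 45, 55]


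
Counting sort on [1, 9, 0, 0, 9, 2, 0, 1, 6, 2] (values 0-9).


Input: [1, 9, 0, 0, 9, 2, 0, 1, 6, 2]
Counts: [3, 2, 2, 0, 0, 0, 1, 0, 0, 2]

Sorted: [0, 0, 0, 1, 1, 2, 2, 6, 9, 9]


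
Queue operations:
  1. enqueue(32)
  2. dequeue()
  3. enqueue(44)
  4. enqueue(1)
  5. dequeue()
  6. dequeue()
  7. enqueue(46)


enqueue(32) -> [32]
dequeue()->32, []
enqueue(44) -> [44]
enqueue(1) -> [44, 1]
dequeue()->44, [1]
dequeue()->1, []
enqueue(46) -> [46]

Final queue: [46]


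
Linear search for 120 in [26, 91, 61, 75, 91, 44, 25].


i=0: 26!=120
i=1: 91!=120
i=2: 61!=120
i=3: 75!=120
i=4: 91!=120
i=5: 44!=120
i=6: 25!=120

Not found, 7 comps


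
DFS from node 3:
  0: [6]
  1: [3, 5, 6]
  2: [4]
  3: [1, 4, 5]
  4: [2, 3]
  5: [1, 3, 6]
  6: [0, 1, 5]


Visit 3, push [5, 4, 1]
Visit 1, push [6, 5]
Visit 5, push [6]
Visit 6, push [0]
Visit 0, push []
Visit 4, push [2]
Visit 2, push []

DFS order: [3, 1, 5, 6, 0, 4, 2]


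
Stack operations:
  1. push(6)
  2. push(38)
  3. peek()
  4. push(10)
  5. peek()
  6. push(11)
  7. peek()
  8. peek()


push(6) -> [6]
push(38) -> [6, 38]
peek()->38
push(10) -> [6, 38, 10]
peek()->10
push(11) -> [6, 38, 10, 11]
peek()->11
peek()->11

Final stack: [6, 38, 10, 11]


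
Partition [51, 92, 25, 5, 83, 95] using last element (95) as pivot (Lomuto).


Pivot: 95
  51 <= 95: advance i (no swap)
  92 <= 95: advance i (no swap)
  25 <= 95: advance i (no swap)
  5 <= 95: advance i (no swap)
  83 <= 95: advance i (no swap)
Place pivot at 5: [51, 92, 25, 5, 83, 95]

Partitioned: [51, 92, 25, 5, 83, 95]


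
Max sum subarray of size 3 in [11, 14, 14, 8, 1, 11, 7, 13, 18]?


[0:3]: 39
[1:4]: 36
[2:5]: 23
[3:6]: 20
[4:7]: 19
[5:8]: 31
[6:9]: 38

Max: 39 at [0:3]


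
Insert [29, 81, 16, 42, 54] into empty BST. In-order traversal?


Insert 29: root
Insert 81: R from 29
Insert 16: L from 29
Insert 42: R from 29 -> L from 81
Insert 54: R from 29 -> L from 81 -> R from 42

In-order: [16, 29, 42, 54, 81]


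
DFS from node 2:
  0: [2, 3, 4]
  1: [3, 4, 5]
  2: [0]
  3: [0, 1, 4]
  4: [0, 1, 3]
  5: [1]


Visit 2, push [0]
Visit 0, push [4, 3]
Visit 3, push [4, 1]
Visit 1, push [5, 4]
Visit 4, push []
Visit 5, push []

DFS order: [2, 0, 3, 1, 4, 5]


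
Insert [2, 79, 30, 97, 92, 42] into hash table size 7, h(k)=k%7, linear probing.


Insert 2: h=2 -> slot 2
Insert 79: h=2, 1 probes -> slot 3
Insert 30: h=2, 2 probes -> slot 4
Insert 97: h=6 -> slot 6
Insert 92: h=1 -> slot 1
Insert 42: h=0 -> slot 0

Table: [42, 92, 2, 79, 30, None, 97]


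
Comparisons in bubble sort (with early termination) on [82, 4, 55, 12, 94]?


Algorithm: bubble sort (with early termination)
Input: [82, 4, 55, 12, 94]
Sorted: [4, 12, 55, 82, 94]

9


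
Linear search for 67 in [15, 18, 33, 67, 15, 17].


i=0: 15!=67
i=1: 18!=67
i=2: 33!=67
i=3: 67==67 found!

Found at 3, 4 comps


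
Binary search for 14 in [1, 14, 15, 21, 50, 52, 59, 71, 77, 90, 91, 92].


Step 1: lo=0, hi=11, mid=5, val=52
Step 2: lo=0, hi=4, mid=2, val=15
Step 3: lo=0, hi=1, mid=0, val=1
Step 4: lo=1, hi=1, mid=1, val=14

Found at index 1


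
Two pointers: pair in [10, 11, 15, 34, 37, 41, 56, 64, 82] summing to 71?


lo=0(10)+hi=8(82)=92
lo=0(10)+hi=7(64)=74
lo=0(10)+hi=6(56)=66
lo=1(11)+hi=6(56)=67
lo=2(15)+hi=6(56)=71

Yes: 15+56=71


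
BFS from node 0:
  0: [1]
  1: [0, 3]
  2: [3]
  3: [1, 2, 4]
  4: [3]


Visit 0, enqueue [1]
Visit 1, enqueue [3]
Visit 3, enqueue [2, 4]
Visit 2, enqueue []
Visit 4, enqueue []

BFS order: [0, 1, 3, 2, 4]


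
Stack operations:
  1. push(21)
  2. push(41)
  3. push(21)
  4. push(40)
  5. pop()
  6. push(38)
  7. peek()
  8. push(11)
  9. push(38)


push(21) -> [21]
push(41) -> [21, 41]
push(21) -> [21, 41, 21]
push(40) -> [21, 41, 21, 40]
pop()->40, [21, 41, 21]
push(38) -> [21, 41, 21, 38]
peek()->38
push(11) -> [21, 41, 21, 38, 11]
push(38) -> [21, 41, 21, 38, 11, 38]

Final stack: [21, 41, 21, 38, 11, 38]


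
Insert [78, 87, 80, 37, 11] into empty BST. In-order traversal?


Insert 78: root
Insert 87: R from 78
Insert 80: R from 78 -> L from 87
Insert 37: L from 78
Insert 11: L from 78 -> L from 37

In-order: [11, 37, 78, 80, 87]


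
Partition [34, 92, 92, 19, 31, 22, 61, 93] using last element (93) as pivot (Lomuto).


Pivot: 93
  34 <= 93: advance i (no swap)
  92 <= 93: advance i (no swap)
  92 <= 93: advance i (no swap)
  19 <= 93: advance i (no swap)
  31 <= 93: advance i (no swap)
  22 <= 93: advance i (no swap)
  61 <= 93: advance i (no swap)
Place pivot at 7: [34, 92, 92, 19, 31, 22, 61, 93]

Partitioned: [34, 92, 92, 19, 31, 22, 61, 93]


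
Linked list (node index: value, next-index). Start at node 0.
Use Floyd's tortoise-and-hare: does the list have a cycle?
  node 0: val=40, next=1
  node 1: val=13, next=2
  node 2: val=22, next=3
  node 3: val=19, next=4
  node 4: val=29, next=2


Floyd's tortoise (slow, +1) and hare (fast, +2):
  init: slow=0, fast=0
  step 1: slow=1, fast=2
  step 2: slow=2, fast=4
  step 3: slow=3, fast=3
  slow == fast at node 3: cycle detected

Cycle: yes


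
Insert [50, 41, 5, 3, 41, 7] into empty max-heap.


Insert 50: [50]
Insert 41: [50, 41]
Insert 5: [50, 41, 5]
Insert 3: [50, 41, 5, 3]
Insert 41: [50, 41, 5, 3, 41]
Insert 7: [50, 41, 7, 3, 41, 5]

Final heap: [50, 41, 7, 3, 41, 5]


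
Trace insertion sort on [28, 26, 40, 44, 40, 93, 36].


Initial: [28, 26, 40, 44, 40, 93, 36]
Insert 26: [26, 28, 40, 44, 40, 93, 36]
Insert 40: [26, 28, 40, 44, 40, 93, 36]
Insert 44: [26, 28, 40, 44, 40, 93, 36]
Insert 40: [26, 28, 40, 40, 44, 93, 36]
Insert 93: [26, 28, 40, 40, 44, 93, 36]
Insert 36: [26, 28, 36, 40, 40, 44, 93]

Sorted: [26, 28, 36, 40, 40, 44, 93]


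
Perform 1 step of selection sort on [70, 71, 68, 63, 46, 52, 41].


Initial: [70, 71, 68, 63, 46, 52, 41]
Step 1: min=41 at 6
  Swap: [41, 71, 68, 63, 46, 52, 70]

After 1 step: [41, 71, 68, 63, 46, 52, 70]


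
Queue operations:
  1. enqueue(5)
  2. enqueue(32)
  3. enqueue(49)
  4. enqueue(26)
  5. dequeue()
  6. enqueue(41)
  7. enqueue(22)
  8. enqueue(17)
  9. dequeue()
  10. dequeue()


enqueue(5) -> [5]
enqueue(32) -> [5, 32]
enqueue(49) -> [5, 32, 49]
enqueue(26) -> [5, 32, 49, 26]
dequeue()->5, [32, 49, 26]
enqueue(41) -> [32, 49, 26, 41]
enqueue(22) -> [32, 49, 26, 41, 22]
enqueue(17) -> [32, 49, 26, 41, 22, 17]
dequeue()->32, [49, 26, 41, 22, 17]
dequeue()->49, [26, 41, 22, 17]

Final queue: [26, 41, 22, 17]


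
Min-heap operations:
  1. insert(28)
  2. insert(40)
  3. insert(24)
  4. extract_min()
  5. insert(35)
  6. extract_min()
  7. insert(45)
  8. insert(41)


insert(28) -> [28]
insert(40) -> [28, 40]
insert(24) -> [24, 40, 28]
extract_min()->24, [28, 40]
insert(35) -> [28, 40, 35]
extract_min()->28, [35, 40]
insert(45) -> [35, 40, 45]
insert(41) -> [35, 40, 45, 41]

Final heap: [35, 40, 45, 41]


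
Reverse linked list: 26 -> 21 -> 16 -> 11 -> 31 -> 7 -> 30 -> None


Step 1: curr=26, set curr.next=prev(None) | reversed so far: 26
Step 2: curr=21, set curr.next=prev(26) | reversed so far: 21 -> 26
Step 3: curr=16, set curr.next=prev(21) | reversed so far: 16 -> 21 -> 26
Step 4: curr=11, set curr.next=prev(16) | reversed so far: 11 -> 16 -> 21 -> 26
Step 5: curr=31, set curr.next=prev(11) | reversed so far: 31 -> 11 -> 16 -> 21 -> 26
Step 6: curr=7, set curr.next=prev(31) | reversed so far: 7 -> 31 -> 11 -> 16 -> 21 -> 26
Step 7: curr=30, set curr.next=prev(7) | reversed so far: 30 -> 7 -> 31 -> 11 -> 16 -> 21 -> 26

30 -> 7 -> 31 -> 11 -> 16 -> 21 -> 26 -> None


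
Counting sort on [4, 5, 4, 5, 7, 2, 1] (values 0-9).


Input: [4, 5, 4, 5, 7, 2, 1]
Counts: [0, 1, 1, 0, 2, 2, 0, 1, 0, 0]

Sorted: [1, 2, 4, 4, 5, 5, 7]


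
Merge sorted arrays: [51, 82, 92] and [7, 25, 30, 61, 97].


Take 7 from B
Take 25 from B
Take 30 from B
Take 51 from A
Take 61 from B
Take 82 from A
Take 92 from A

Merged: [7, 25, 30, 51, 61, 82, 92, 97]


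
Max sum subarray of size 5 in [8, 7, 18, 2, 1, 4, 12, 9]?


[0:5]: 36
[1:6]: 32
[2:7]: 37
[3:8]: 28

Max: 37 at [2:7]


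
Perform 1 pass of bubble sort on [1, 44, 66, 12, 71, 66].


Initial: [1, 44, 66, 12, 71, 66]
Pass 1: [1, 44, 12, 66, 66, 71] (2 swaps)

After 1 pass: [1, 44, 12, 66, 66, 71]


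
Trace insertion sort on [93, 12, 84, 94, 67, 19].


Initial: [93, 12, 84, 94, 67, 19]
Insert 12: [12, 93, 84, 94, 67, 19]
Insert 84: [12, 84, 93, 94, 67, 19]
Insert 94: [12, 84, 93, 94, 67, 19]
Insert 67: [12, 67, 84, 93, 94, 19]
Insert 19: [12, 19, 67, 84, 93, 94]

Sorted: [12, 19, 67, 84, 93, 94]


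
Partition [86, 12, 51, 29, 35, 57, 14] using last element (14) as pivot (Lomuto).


Pivot: 14
  12 <= 14: swap -> [12, 86, 51, 29, 35, 57, 14]
Place pivot at 1: [12, 14, 51, 29, 35, 57, 86]

Partitioned: [12, 14, 51, 29, 35, 57, 86]


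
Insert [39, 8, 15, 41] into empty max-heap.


Insert 39: [39]
Insert 8: [39, 8]
Insert 15: [39, 8, 15]
Insert 41: [41, 39, 15, 8]

Final heap: [41, 39, 15, 8]


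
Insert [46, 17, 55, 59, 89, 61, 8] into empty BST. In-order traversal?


Insert 46: root
Insert 17: L from 46
Insert 55: R from 46
Insert 59: R from 46 -> R from 55
Insert 89: R from 46 -> R from 55 -> R from 59
Insert 61: R from 46 -> R from 55 -> R from 59 -> L from 89
Insert 8: L from 46 -> L from 17

In-order: [8, 17, 46, 55, 59, 61, 89]


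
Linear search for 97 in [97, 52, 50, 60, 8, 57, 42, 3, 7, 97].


i=0: 97==97 found!

Found at 0, 1 comps


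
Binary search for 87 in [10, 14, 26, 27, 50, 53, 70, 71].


Step 1: lo=0, hi=7, mid=3, val=27
Step 2: lo=4, hi=7, mid=5, val=53
Step 3: lo=6, hi=7, mid=6, val=70
Step 4: lo=7, hi=7, mid=7, val=71

Not found


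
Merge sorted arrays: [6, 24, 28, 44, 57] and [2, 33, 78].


Take 2 from B
Take 6 from A
Take 24 from A
Take 28 from A
Take 33 from B
Take 44 from A
Take 57 from A

Merged: [2, 6, 24, 28, 33, 44, 57, 78]


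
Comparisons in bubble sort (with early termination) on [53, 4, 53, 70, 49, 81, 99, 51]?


Algorithm: bubble sort (with early termination)
Input: [53, 4, 53, 70, 49, 81, 99, 51]
Sorted: [4, 49, 51, 53, 53, 70, 81, 99]

27


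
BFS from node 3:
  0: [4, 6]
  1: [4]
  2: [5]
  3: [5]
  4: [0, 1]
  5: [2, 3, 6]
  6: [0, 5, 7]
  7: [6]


Visit 3, enqueue [5]
Visit 5, enqueue [2, 6]
Visit 2, enqueue []
Visit 6, enqueue [0, 7]
Visit 0, enqueue [4]
Visit 7, enqueue []
Visit 4, enqueue [1]
Visit 1, enqueue []

BFS order: [3, 5, 2, 6, 0, 7, 4, 1]


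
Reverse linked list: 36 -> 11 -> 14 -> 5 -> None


Step 1: curr=36, set curr.next=prev(None) | reversed so far: 36
Step 2: curr=11, set curr.next=prev(36) | reversed so far: 11 -> 36
Step 3: curr=14, set curr.next=prev(11) | reversed so far: 14 -> 11 -> 36
Step 4: curr=5, set curr.next=prev(14) | reversed so far: 5 -> 14 -> 11 -> 36

5 -> 14 -> 11 -> 36 -> None


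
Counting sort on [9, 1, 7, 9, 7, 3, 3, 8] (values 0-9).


Input: [9, 1, 7, 9, 7, 3, 3, 8]
Counts: [0, 1, 0, 2, 0, 0, 0, 2, 1, 2]

Sorted: [1, 3, 3, 7, 7, 8, 9, 9]


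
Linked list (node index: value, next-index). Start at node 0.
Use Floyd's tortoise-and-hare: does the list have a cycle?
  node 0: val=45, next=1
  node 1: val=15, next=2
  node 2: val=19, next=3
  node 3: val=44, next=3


Floyd's tortoise (slow, +1) and hare (fast, +2):
  init: slow=0, fast=0
  step 1: slow=1, fast=2
  step 2: slow=2, fast=3
  step 3: slow=3, fast=3
  slow == fast at node 3: cycle detected

Cycle: yes


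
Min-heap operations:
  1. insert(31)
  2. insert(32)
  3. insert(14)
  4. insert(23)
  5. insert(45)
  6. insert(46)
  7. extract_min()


insert(31) -> [31]
insert(32) -> [31, 32]
insert(14) -> [14, 32, 31]
insert(23) -> [14, 23, 31, 32]
insert(45) -> [14, 23, 31, 32, 45]
insert(46) -> [14, 23, 31, 32, 45, 46]
extract_min()->14, [23, 32, 31, 46, 45]

Final heap: [23, 32, 31, 46, 45]


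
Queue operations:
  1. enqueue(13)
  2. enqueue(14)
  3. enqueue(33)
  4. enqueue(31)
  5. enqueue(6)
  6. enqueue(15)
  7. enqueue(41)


enqueue(13) -> [13]
enqueue(14) -> [13, 14]
enqueue(33) -> [13, 14, 33]
enqueue(31) -> [13, 14, 33, 31]
enqueue(6) -> [13, 14, 33, 31, 6]
enqueue(15) -> [13, 14, 33, 31, 6, 15]
enqueue(41) -> [13, 14, 33, 31, 6, 15, 41]

Final queue: [13, 14, 33, 31, 6, 15, 41]


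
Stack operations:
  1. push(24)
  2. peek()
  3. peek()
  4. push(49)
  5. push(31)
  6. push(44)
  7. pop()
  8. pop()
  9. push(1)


push(24) -> [24]
peek()->24
peek()->24
push(49) -> [24, 49]
push(31) -> [24, 49, 31]
push(44) -> [24, 49, 31, 44]
pop()->44, [24, 49, 31]
pop()->31, [24, 49]
push(1) -> [24, 49, 1]

Final stack: [24, 49, 1]


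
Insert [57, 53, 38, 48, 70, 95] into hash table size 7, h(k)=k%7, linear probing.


Insert 57: h=1 -> slot 1
Insert 53: h=4 -> slot 4
Insert 38: h=3 -> slot 3
Insert 48: h=6 -> slot 6
Insert 70: h=0 -> slot 0
Insert 95: h=4, 1 probes -> slot 5

Table: [70, 57, None, 38, 53, 95, 48]


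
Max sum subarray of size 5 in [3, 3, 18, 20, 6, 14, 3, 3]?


[0:5]: 50
[1:6]: 61
[2:7]: 61
[3:8]: 46

Max: 61 at [1:6]


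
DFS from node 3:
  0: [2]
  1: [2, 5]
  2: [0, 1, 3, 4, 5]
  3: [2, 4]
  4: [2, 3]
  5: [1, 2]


Visit 3, push [4, 2]
Visit 2, push [5, 4, 1, 0]
Visit 0, push []
Visit 1, push [5]
Visit 5, push []
Visit 4, push []

DFS order: [3, 2, 0, 1, 5, 4]


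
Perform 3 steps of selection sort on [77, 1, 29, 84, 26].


Initial: [77, 1, 29, 84, 26]
Step 1: min=1 at 1
  Swap: [1, 77, 29, 84, 26]
Step 2: min=26 at 4
  Swap: [1, 26, 29, 84, 77]
Step 3: min=29 at 2
  Swap: [1, 26, 29, 84, 77]

After 3 steps: [1, 26, 29, 84, 77]


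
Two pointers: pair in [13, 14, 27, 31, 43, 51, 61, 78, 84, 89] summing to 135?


lo=0(13)+hi=9(89)=102
lo=1(14)+hi=9(89)=103
lo=2(27)+hi=9(89)=116
lo=3(31)+hi=9(89)=120
lo=4(43)+hi=9(89)=132
lo=5(51)+hi=9(89)=140
lo=5(51)+hi=8(84)=135

Yes: 51+84=135


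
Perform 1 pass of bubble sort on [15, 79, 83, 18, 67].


Initial: [15, 79, 83, 18, 67]
Pass 1: [15, 79, 18, 67, 83] (2 swaps)

After 1 pass: [15, 79, 18, 67, 83]


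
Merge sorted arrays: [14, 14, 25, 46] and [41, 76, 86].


Take 14 from A
Take 14 from A
Take 25 from A
Take 41 from B
Take 46 from A

Merged: [14, 14, 25, 41, 46, 76, 86]


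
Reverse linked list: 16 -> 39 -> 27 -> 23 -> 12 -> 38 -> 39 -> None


Step 1: curr=16, set curr.next=prev(None) | reversed so far: 16
Step 2: curr=39, set curr.next=prev(16) | reversed so far: 39 -> 16
Step 3: curr=27, set curr.next=prev(39) | reversed so far: 27 -> 39 -> 16
Step 4: curr=23, set curr.next=prev(27) | reversed so far: 23 -> 27 -> 39 -> 16
Step 5: curr=12, set curr.next=prev(23) | reversed so far: 12 -> 23 -> 27 -> 39 -> 16
Step 6: curr=38, set curr.next=prev(12) | reversed so far: 38 -> 12 -> 23 -> 27 -> 39 -> 16
Step 7: curr=39, set curr.next=prev(38) | reversed so far: 39 -> 38 -> 12 -> 23 -> 27 -> 39 -> 16

39 -> 38 -> 12 -> 23 -> 27 -> 39 -> 16 -> None


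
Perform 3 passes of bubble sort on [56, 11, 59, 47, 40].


Initial: [56, 11, 59, 47, 40]
Pass 1: [11, 56, 47, 40, 59] (3 swaps)
Pass 2: [11, 47, 40, 56, 59] (2 swaps)
Pass 3: [11, 40, 47, 56, 59] (1 swaps)

After 3 passes: [11, 40, 47, 56, 59]


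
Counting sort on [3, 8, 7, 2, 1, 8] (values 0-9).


Input: [3, 8, 7, 2, 1, 8]
Counts: [0, 1, 1, 1, 0, 0, 0, 1, 2, 0]

Sorted: [1, 2, 3, 7, 8, 8]


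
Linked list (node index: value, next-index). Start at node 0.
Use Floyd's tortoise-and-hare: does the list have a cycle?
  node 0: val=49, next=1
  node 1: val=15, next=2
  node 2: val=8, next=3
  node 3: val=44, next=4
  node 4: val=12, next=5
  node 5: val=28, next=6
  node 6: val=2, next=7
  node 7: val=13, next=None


Floyd's tortoise (slow, +1) and hare (fast, +2):
  init: slow=0, fast=0
  step 1: slow=1, fast=2
  step 2: slow=2, fast=4
  step 3: slow=3, fast=6
  step 4: fast 6->7->None, no cycle

Cycle: no


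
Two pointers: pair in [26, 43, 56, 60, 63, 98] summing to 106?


lo=0(26)+hi=5(98)=124
lo=0(26)+hi=4(63)=89
lo=1(43)+hi=4(63)=106

Yes: 43+63=106


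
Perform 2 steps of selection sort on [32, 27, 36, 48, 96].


Initial: [32, 27, 36, 48, 96]
Step 1: min=27 at 1
  Swap: [27, 32, 36, 48, 96]
Step 2: min=32 at 1
  Swap: [27, 32, 36, 48, 96]

After 2 steps: [27, 32, 36, 48, 96]


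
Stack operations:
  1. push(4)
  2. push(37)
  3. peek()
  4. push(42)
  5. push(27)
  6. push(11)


push(4) -> [4]
push(37) -> [4, 37]
peek()->37
push(42) -> [4, 37, 42]
push(27) -> [4, 37, 42, 27]
push(11) -> [4, 37, 42, 27, 11]

Final stack: [4, 37, 42, 27, 11]


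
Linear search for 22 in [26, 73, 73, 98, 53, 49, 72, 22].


i=0: 26!=22
i=1: 73!=22
i=2: 73!=22
i=3: 98!=22
i=4: 53!=22
i=5: 49!=22
i=6: 72!=22
i=7: 22==22 found!

Found at 7, 8 comps


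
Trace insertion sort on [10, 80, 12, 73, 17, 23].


Initial: [10, 80, 12, 73, 17, 23]
Insert 80: [10, 80, 12, 73, 17, 23]
Insert 12: [10, 12, 80, 73, 17, 23]
Insert 73: [10, 12, 73, 80, 17, 23]
Insert 17: [10, 12, 17, 73, 80, 23]
Insert 23: [10, 12, 17, 23, 73, 80]

Sorted: [10, 12, 17, 23, 73, 80]


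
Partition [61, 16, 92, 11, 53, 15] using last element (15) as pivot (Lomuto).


Pivot: 15
  11 <= 15: swap -> [11, 16, 92, 61, 53, 15]
Place pivot at 1: [11, 15, 92, 61, 53, 16]

Partitioned: [11, 15, 92, 61, 53, 16]


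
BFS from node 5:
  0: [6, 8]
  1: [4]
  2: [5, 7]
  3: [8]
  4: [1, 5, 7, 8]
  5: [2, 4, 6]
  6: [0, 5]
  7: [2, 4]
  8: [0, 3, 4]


Visit 5, enqueue [2, 4, 6]
Visit 2, enqueue [7]
Visit 4, enqueue [1, 8]
Visit 6, enqueue [0]
Visit 7, enqueue []
Visit 1, enqueue []
Visit 8, enqueue [3]
Visit 0, enqueue []
Visit 3, enqueue []

BFS order: [5, 2, 4, 6, 7, 1, 8, 0, 3]


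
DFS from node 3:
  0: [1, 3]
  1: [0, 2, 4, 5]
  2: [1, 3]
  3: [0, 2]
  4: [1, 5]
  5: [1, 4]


Visit 3, push [2, 0]
Visit 0, push [1]
Visit 1, push [5, 4, 2]
Visit 2, push []
Visit 4, push [5]
Visit 5, push []

DFS order: [3, 0, 1, 2, 4, 5]


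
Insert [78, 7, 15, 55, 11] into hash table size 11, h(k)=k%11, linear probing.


Insert 78: h=1 -> slot 1
Insert 7: h=7 -> slot 7
Insert 15: h=4 -> slot 4
Insert 55: h=0 -> slot 0
Insert 11: h=0, 2 probes -> slot 2

Table: [55, 78, 11, None, 15, None, None, 7, None, None, None]


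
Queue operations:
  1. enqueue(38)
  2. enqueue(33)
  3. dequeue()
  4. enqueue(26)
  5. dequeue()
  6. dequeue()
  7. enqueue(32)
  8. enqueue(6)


enqueue(38) -> [38]
enqueue(33) -> [38, 33]
dequeue()->38, [33]
enqueue(26) -> [33, 26]
dequeue()->33, [26]
dequeue()->26, []
enqueue(32) -> [32]
enqueue(6) -> [32, 6]

Final queue: [32, 6]


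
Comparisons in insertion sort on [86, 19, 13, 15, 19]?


Algorithm: insertion sort
Input: [86, 19, 13, 15, 19]
Sorted: [13, 15, 19, 19, 86]

8


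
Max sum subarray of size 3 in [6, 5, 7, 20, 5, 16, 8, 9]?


[0:3]: 18
[1:4]: 32
[2:5]: 32
[3:6]: 41
[4:7]: 29
[5:8]: 33

Max: 41 at [3:6]


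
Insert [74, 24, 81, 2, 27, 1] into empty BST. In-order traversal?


Insert 74: root
Insert 24: L from 74
Insert 81: R from 74
Insert 2: L from 74 -> L from 24
Insert 27: L from 74 -> R from 24
Insert 1: L from 74 -> L from 24 -> L from 2

In-order: [1, 2, 24, 27, 74, 81]


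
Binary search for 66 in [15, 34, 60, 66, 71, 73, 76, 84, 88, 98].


Step 1: lo=0, hi=9, mid=4, val=71
Step 2: lo=0, hi=3, mid=1, val=34
Step 3: lo=2, hi=3, mid=2, val=60
Step 4: lo=3, hi=3, mid=3, val=66

Found at index 3


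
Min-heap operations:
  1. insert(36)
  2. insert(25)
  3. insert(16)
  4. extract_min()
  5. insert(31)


insert(36) -> [36]
insert(25) -> [25, 36]
insert(16) -> [16, 36, 25]
extract_min()->16, [25, 36]
insert(31) -> [25, 36, 31]

Final heap: [25, 36, 31]


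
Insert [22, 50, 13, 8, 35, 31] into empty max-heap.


Insert 22: [22]
Insert 50: [50, 22]
Insert 13: [50, 22, 13]
Insert 8: [50, 22, 13, 8]
Insert 35: [50, 35, 13, 8, 22]
Insert 31: [50, 35, 31, 8, 22, 13]

Final heap: [50, 35, 31, 8, 22, 13]


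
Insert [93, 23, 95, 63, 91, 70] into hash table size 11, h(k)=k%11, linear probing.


Insert 93: h=5 -> slot 5
Insert 23: h=1 -> slot 1
Insert 95: h=7 -> slot 7
Insert 63: h=8 -> slot 8
Insert 91: h=3 -> slot 3
Insert 70: h=4 -> slot 4

Table: [None, 23, None, 91, 70, 93, None, 95, 63, None, None]


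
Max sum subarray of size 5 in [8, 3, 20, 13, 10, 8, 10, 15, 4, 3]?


[0:5]: 54
[1:6]: 54
[2:7]: 61
[3:8]: 56
[4:9]: 47
[5:10]: 40

Max: 61 at [2:7]


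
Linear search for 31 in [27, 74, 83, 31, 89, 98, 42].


i=0: 27!=31
i=1: 74!=31
i=2: 83!=31
i=3: 31==31 found!

Found at 3, 4 comps


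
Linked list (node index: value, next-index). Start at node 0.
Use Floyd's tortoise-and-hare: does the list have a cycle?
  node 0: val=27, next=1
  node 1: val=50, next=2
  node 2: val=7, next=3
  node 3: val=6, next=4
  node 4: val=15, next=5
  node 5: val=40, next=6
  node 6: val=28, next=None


Floyd's tortoise (slow, +1) and hare (fast, +2):
  init: slow=0, fast=0
  step 1: slow=1, fast=2
  step 2: slow=2, fast=4
  step 3: slow=3, fast=6
  step 4: fast -> None, no cycle

Cycle: no


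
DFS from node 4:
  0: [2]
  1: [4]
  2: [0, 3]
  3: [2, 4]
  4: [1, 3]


Visit 4, push [3, 1]
Visit 1, push []
Visit 3, push [2]
Visit 2, push [0]
Visit 0, push []

DFS order: [4, 1, 3, 2, 0]


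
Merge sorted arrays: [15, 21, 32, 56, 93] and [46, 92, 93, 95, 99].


Take 15 from A
Take 21 from A
Take 32 from A
Take 46 from B
Take 56 from A
Take 92 from B
Take 93 from A

Merged: [15, 21, 32, 46, 56, 92, 93, 93, 95, 99]


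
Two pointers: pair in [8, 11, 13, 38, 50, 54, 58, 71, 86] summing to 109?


lo=0(8)+hi=8(86)=94
lo=1(11)+hi=8(86)=97
lo=2(13)+hi=8(86)=99
lo=3(38)+hi=8(86)=124
lo=3(38)+hi=7(71)=109

Yes: 38+71=109


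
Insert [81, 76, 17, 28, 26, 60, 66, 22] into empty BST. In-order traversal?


Insert 81: root
Insert 76: L from 81
Insert 17: L from 81 -> L from 76
Insert 28: L from 81 -> L from 76 -> R from 17
Insert 26: L from 81 -> L from 76 -> R from 17 -> L from 28
Insert 60: L from 81 -> L from 76 -> R from 17 -> R from 28
Insert 66: L from 81 -> L from 76 -> R from 17 -> R from 28 -> R from 60
Insert 22: L from 81 -> L from 76 -> R from 17 -> L from 28 -> L from 26

In-order: [17, 22, 26, 28, 60, 66, 76, 81]


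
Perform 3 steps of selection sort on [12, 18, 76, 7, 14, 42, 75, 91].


Initial: [12, 18, 76, 7, 14, 42, 75, 91]
Step 1: min=7 at 3
  Swap: [7, 18, 76, 12, 14, 42, 75, 91]
Step 2: min=12 at 3
  Swap: [7, 12, 76, 18, 14, 42, 75, 91]
Step 3: min=14 at 4
  Swap: [7, 12, 14, 18, 76, 42, 75, 91]

After 3 steps: [7, 12, 14, 18, 76, 42, 75, 91]


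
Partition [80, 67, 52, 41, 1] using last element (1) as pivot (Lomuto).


Pivot: 1
Place pivot at 0: [1, 67, 52, 41, 80]

Partitioned: [1, 67, 52, 41, 80]


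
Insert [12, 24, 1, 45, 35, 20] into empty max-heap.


Insert 12: [12]
Insert 24: [24, 12]
Insert 1: [24, 12, 1]
Insert 45: [45, 24, 1, 12]
Insert 35: [45, 35, 1, 12, 24]
Insert 20: [45, 35, 20, 12, 24, 1]

Final heap: [45, 35, 20, 12, 24, 1]


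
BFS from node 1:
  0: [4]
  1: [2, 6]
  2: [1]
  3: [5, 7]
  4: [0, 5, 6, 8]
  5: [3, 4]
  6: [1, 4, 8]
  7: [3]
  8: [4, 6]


Visit 1, enqueue [2, 6]
Visit 2, enqueue []
Visit 6, enqueue [4, 8]
Visit 4, enqueue [0, 5]
Visit 8, enqueue []
Visit 0, enqueue []
Visit 5, enqueue [3]
Visit 3, enqueue [7]
Visit 7, enqueue []

BFS order: [1, 2, 6, 4, 8, 0, 5, 3, 7]


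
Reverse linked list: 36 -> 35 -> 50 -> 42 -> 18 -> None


Step 1: curr=36, set curr.next=prev(None) | reversed so far: 36
Step 2: curr=35, set curr.next=prev(36) | reversed so far: 35 -> 36
Step 3: curr=50, set curr.next=prev(35) | reversed so far: 50 -> 35 -> 36
Step 4: curr=42, set curr.next=prev(50) | reversed so far: 42 -> 50 -> 35 -> 36
Step 5: curr=18, set curr.next=prev(42) | reversed so far: 18 -> 42 -> 50 -> 35 -> 36

18 -> 42 -> 50 -> 35 -> 36 -> None


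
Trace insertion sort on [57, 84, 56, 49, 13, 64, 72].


Initial: [57, 84, 56, 49, 13, 64, 72]
Insert 84: [57, 84, 56, 49, 13, 64, 72]
Insert 56: [56, 57, 84, 49, 13, 64, 72]
Insert 49: [49, 56, 57, 84, 13, 64, 72]
Insert 13: [13, 49, 56, 57, 84, 64, 72]
Insert 64: [13, 49, 56, 57, 64, 84, 72]
Insert 72: [13, 49, 56, 57, 64, 72, 84]

Sorted: [13, 49, 56, 57, 64, 72, 84]


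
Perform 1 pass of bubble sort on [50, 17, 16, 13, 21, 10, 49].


Initial: [50, 17, 16, 13, 21, 10, 49]
Pass 1: [17, 16, 13, 21, 10, 49, 50] (6 swaps)

After 1 pass: [17, 16, 13, 21, 10, 49, 50]


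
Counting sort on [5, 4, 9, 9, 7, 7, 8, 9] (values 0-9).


Input: [5, 4, 9, 9, 7, 7, 8, 9]
Counts: [0, 0, 0, 0, 1, 1, 0, 2, 1, 3]

Sorted: [4, 5, 7, 7, 8, 9, 9, 9]


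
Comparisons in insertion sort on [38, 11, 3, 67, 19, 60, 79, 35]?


Algorithm: insertion sort
Input: [38, 11, 3, 67, 19, 60, 79, 35]
Sorted: [3, 11, 19, 35, 38, 60, 67, 79]

15


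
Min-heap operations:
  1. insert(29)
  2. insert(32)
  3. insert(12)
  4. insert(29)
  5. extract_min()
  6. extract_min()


insert(29) -> [29]
insert(32) -> [29, 32]
insert(12) -> [12, 32, 29]
insert(29) -> [12, 29, 29, 32]
extract_min()->12, [29, 29, 32]
extract_min()->29, [29, 32]

Final heap: [29, 32]


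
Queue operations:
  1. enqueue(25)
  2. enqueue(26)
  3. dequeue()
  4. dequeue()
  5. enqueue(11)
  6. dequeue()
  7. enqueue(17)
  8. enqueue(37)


enqueue(25) -> [25]
enqueue(26) -> [25, 26]
dequeue()->25, [26]
dequeue()->26, []
enqueue(11) -> [11]
dequeue()->11, []
enqueue(17) -> [17]
enqueue(37) -> [17, 37]

Final queue: [17, 37]


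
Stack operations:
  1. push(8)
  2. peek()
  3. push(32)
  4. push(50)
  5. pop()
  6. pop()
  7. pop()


push(8) -> [8]
peek()->8
push(32) -> [8, 32]
push(50) -> [8, 32, 50]
pop()->50, [8, 32]
pop()->32, [8]
pop()->8, []

Final stack: []


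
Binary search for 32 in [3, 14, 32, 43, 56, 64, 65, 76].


Step 1: lo=0, hi=7, mid=3, val=43
Step 2: lo=0, hi=2, mid=1, val=14
Step 3: lo=2, hi=2, mid=2, val=32

Found at index 2


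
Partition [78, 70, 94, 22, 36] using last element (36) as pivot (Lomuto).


Pivot: 36
  22 <= 36: swap -> [22, 70, 94, 78, 36]
Place pivot at 1: [22, 36, 94, 78, 70]

Partitioned: [22, 36, 94, 78, 70]


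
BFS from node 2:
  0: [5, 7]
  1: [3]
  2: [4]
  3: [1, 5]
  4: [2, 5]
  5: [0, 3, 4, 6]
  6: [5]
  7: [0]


Visit 2, enqueue [4]
Visit 4, enqueue [5]
Visit 5, enqueue [0, 3, 6]
Visit 0, enqueue [7]
Visit 3, enqueue [1]
Visit 6, enqueue []
Visit 7, enqueue []
Visit 1, enqueue []

BFS order: [2, 4, 5, 0, 3, 6, 7, 1]


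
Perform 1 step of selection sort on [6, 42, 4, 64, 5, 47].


Initial: [6, 42, 4, 64, 5, 47]
Step 1: min=4 at 2
  Swap: [4, 42, 6, 64, 5, 47]

After 1 step: [4, 42, 6, 64, 5, 47]


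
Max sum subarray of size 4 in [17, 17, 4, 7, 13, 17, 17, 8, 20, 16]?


[0:4]: 45
[1:5]: 41
[2:6]: 41
[3:7]: 54
[4:8]: 55
[5:9]: 62
[6:10]: 61

Max: 62 at [5:9]


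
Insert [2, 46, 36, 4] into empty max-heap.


Insert 2: [2]
Insert 46: [46, 2]
Insert 36: [46, 2, 36]
Insert 4: [46, 4, 36, 2]

Final heap: [46, 4, 36, 2]


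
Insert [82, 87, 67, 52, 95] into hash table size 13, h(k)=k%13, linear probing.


Insert 82: h=4 -> slot 4
Insert 87: h=9 -> slot 9
Insert 67: h=2 -> slot 2
Insert 52: h=0 -> slot 0
Insert 95: h=4, 1 probes -> slot 5

Table: [52, None, 67, None, 82, 95, None, None, None, 87, None, None, None]


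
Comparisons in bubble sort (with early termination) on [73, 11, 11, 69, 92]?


Algorithm: bubble sort (with early termination)
Input: [73, 11, 11, 69, 92]
Sorted: [11, 11, 69, 73, 92]

7


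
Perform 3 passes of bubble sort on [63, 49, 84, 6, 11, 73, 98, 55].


Initial: [63, 49, 84, 6, 11, 73, 98, 55]
Pass 1: [49, 63, 6, 11, 73, 84, 55, 98] (5 swaps)
Pass 2: [49, 6, 11, 63, 73, 55, 84, 98] (3 swaps)
Pass 3: [6, 11, 49, 63, 55, 73, 84, 98] (3 swaps)

After 3 passes: [6, 11, 49, 63, 55, 73, 84, 98]


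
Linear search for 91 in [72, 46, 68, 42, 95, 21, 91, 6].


i=0: 72!=91
i=1: 46!=91
i=2: 68!=91
i=3: 42!=91
i=4: 95!=91
i=5: 21!=91
i=6: 91==91 found!

Found at 6, 7 comps


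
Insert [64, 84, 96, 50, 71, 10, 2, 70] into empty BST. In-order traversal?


Insert 64: root
Insert 84: R from 64
Insert 96: R from 64 -> R from 84
Insert 50: L from 64
Insert 71: R from 64 -> L from 84
Insert 10: L from 64 -> L from 50
Insert 2: L from 64 -> L from 50 -> L from 10
Insert 70: R from 64 -> L from 84 -> L from 71

In-order: [2, 10, 50, 64, 70, 71, 84, 96]


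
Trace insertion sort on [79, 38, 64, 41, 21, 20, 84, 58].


Initial: [79, 38, 64, 41, 21, 20, 84, 58]
Insert 38: [38, 79, 64, 41, 21, 20, 84, 58]
Insert 64: [38, 64, 79, 41, 21, 20, 84, 58]
Insert 41: [38, 41, 64, 79, 21, 20, 84, 58]
Insert 21: [21, 38, 41, 64, 79, 20, 84, 58]
Insert 20: [20, 21, 38, 41, 64, 79, 84, 58]
Insert 84: [20, 21, 38, 41, 64, 79, 84, 58]
Insert 58: [20, 21, 38, 41, 58, 64, 79, 84]

Sorted: [20, 21, 38, 41, 58, 64, 79, 84]


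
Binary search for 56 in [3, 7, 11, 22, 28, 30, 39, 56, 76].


Step 1: lo=0, hi=8, mid=4, val=28
Step 2: lo=5, hi=8, mid=6, val=39
Step 3: lo=7, hi=8, mid=7, val=56

Found at index 7


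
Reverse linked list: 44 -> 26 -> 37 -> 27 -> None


Step 1: curr=44, set curr.next=prev(None) | reversed so far: 44
Step 2: curr=26, set curr.next=prev(44) | reversed so far: 26 -> 44
Step 3: curr=37, set curr.next=prev(26) | reversed so far: 37 -> 26 -> 44
Step 4: curr=27, set curr.next=prev(37) | reversed so far: 27 -> 37 -> 26 -> 44

27 -> 37 -> 26 -> 44 -> None


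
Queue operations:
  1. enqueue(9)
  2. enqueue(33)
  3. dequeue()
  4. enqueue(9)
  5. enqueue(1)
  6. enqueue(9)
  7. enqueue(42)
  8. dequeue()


enqueue(9) -> [9]
enqueue(33) -> [9, 33]
dequeue()->9, [33]
enqueue(9) -> [33, 9]
enqueue(1) -> [33, 9, 1]
enqueue(9) -> [33, 9, 1, 9]
enqueue(42) -> [33, 9, 1, 9, 42]
dequeue()->33, [9, 1, 9, 42]

Final queue: [9, 1, 9, 42]


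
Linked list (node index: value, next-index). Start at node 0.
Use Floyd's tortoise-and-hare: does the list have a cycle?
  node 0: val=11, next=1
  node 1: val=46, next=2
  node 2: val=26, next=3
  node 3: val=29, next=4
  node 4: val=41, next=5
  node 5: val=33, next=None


Floyd's tortoise (slow, +1) and hare (fast, +2):
  init: slow=0, fast=0
  step 1: slow=1, fast=2
  step 2: slow=2, fast=4
  step 3: fast 4->5->None, no cycle

Cycle: no


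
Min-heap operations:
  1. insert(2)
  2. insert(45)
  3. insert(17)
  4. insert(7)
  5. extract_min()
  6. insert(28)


insert(2) -> [2]
insert(45) -> [2, 45]
insert(17) -> [2, 45, 17]
insert(7) -> [2, 7, 17, 45]
extract_min()->2, [7, 45, 17]
insert(28) -> [7, 28, 17, 45]

Final heap: [7, 28, 17, 45]


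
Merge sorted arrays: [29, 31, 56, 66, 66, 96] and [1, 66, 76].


Take 1 from B
Take 29 from A
Take 31 from A
Take 56 from A
Take 66 from A
Take 66 from A
Take 66 from B
Take 76 from B

Merged: [1, 29, 31, 56, 66, 66, 66, 76, 96]


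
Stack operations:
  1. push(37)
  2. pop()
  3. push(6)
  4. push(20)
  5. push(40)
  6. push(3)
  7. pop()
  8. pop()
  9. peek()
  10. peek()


push(37) -> [37]
pop()->37, []
push(6) -> [6]
push(20) -> [6, 20]
push(40) -> [6, 20, 40]
push(3) -> [6, 20, 40, 3]
pop()->3, [6, 20, 40]
pop()->40, [6, 20]
peek()->20
peek()->20

Final stack: [6, 20]


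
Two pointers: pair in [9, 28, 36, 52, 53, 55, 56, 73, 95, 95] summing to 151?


lo=0(9)+hi=9(95)=104
lo=1(28)+hi=9(95)=123
lo=2(36)+hi=9(95)=131
lo=3(52)+hi=9(95)=147
lo=4(53)+hi=9(95)=148
lo=5(55)+hi=9(95)=150
lo=6(56)+hi=9(95)=151

Yes: 56+95=151


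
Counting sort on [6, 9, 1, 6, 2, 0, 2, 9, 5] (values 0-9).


Input: [6, 9, 1, 6, 2, 0, 2, 9, 5]
Counts: [1, 1, 2, 0, 0, 1, 2, 0, 0, 2]

Sorted: [0, 1, 2, 2, 5, 6, 6, 9, 9]


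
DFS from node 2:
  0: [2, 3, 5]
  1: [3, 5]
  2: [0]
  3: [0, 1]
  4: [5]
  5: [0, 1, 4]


Visit 2, push [0]
Visit 0, push [5, 3]
Visit 3, push [1]
Visit 1, push [5]
Visit 5, push [4]
Visit 4, push []

DFS order: [2, 0, 3, 1, 5, 4]


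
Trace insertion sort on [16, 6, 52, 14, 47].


Initial: [16, 6, 52, 14, 47]
Insert 6: [6, 16, 52, 14, 47]
Insert 52: [6, 16, 52, 14, 47]
Insert 14: [6, 14, 16, 52, 47]
Insert 47: [6, 14, 16, 47, 52]

Sorted: [6, 14, 16, 47, 52]


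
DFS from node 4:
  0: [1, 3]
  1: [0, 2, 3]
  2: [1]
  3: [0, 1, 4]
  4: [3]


Visit 4, push [3]
Visit 3, push [1, 0]
Visit 0, push [1]
Visit 1, push [2]
Visit 2, push []

DFS order: [4, 3, 0, 1, 2]


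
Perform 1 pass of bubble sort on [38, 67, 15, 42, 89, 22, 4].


Initial: [38, 67, 15, 42, 89, 22, 4]
Pass 1: [38, 15, 42, 67, 22, 4, 89] (4 swaps)

After 1 pass: [38, 15, 42, 67, 22, 4, 89]


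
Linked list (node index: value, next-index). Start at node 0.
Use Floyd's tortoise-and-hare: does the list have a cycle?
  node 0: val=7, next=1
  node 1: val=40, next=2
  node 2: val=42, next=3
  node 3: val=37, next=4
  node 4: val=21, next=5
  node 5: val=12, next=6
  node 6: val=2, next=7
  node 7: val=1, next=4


Floyd's tortoise (slow, +1) and hare (fast, +2):
  init: slow=0, fast=0
  step 1: slow=1, fast=2
  step 2: slow=2, fast=4
  step 3: slow=3, fast=6
  step 4: slow=4, fast=4
  slow == fast at node 4: cycle detected

Cycle: yes


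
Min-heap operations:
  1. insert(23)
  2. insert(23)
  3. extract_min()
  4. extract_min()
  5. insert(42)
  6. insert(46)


insert(23) -> [23]
insert(23) -> [23, 23]
extract_min()->23, [23]
extract_min()->23, []
insert(42) -> [42]
insert(46) -> [42, 46]

Final heap: [42, 46]


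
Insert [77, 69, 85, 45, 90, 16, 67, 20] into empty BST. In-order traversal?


Insert 77: root
Insert 69: L from 77
Insert 85: R from 77
Insert 45: L from 77 -> L from 69
Insert 90: R from 77 -> R from 85
Insert 16: L from 77 -> L from 69 -> L from 45
Insert 67: L from 77 -> L from 69 -> R from 45
Insert 20: L from 77 -> L from 69 -> L from 45 -> R from 16

In-order: [16, 20, 45, 67, 69, 77, 85, 90]


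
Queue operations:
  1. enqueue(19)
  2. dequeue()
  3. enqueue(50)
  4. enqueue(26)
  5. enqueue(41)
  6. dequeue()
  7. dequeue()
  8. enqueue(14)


enqueue(19) -> [19]
dequeue()->19, []
enqueue(50) -> [50]
enqueue(26) -> [50, 26]
enqueue(41) -> [50, 26, 41]
dequeue()->50, [26, 41]
dequeue()->26, [41]
enqueue(14) -> [41, 14]

Final queue: [41, 14]


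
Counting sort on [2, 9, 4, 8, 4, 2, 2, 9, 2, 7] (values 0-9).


Input: [2, 9, 4, 8, 4, 2, 2, 9, 2, 7]
Counts: [0, 0, 4, 0, 2, 0, 0, 1, 1, 2]

Sorted: [2, 2, 2, 2, 4, 4, 7, 8, 9, 9]


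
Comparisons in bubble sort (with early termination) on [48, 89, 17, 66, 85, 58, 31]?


Algorithm: bubble sort (with early termination)
Input: [48, 89, 17, 66, 85, 58, 31]
Sorted: [17, 31, 48, 58, 66, 85, 89]

21


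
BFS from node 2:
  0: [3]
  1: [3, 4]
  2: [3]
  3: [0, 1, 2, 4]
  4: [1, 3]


Visit 2, enqueue [3]
Visit 3, enqueue [0, 1, 4]
Visit 0, enqueue []
Visit 1, enqueue []
Visit 4, enqueue []

BFS order: [2, 3, 0, 1, 4]


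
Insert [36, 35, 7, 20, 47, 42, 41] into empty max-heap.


Insert 36: [36]
Insert 35: [36, 35]
Insert 7: [36, 35, 7]
Insert 20: [36, 35, 7, 20]
Insert 47: [47, 36, 7, 20, 35]
Insert 42: [47, 36, 42, 20, 35, 7]
Insert 41: [47, 36, 42, 20, 35, 7, 41]

Final heap: [47, 36, 42, 20, 35, 7, 41]


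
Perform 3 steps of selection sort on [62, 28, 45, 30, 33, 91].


Initial: [62, 28, 45, 30, 33, 91]
Step 1: min=28 at 1
  Swap: [28, 62, 45, 30, 33, 91]
Step 2: min=30 at 3
  Swap: [28, 30, 45, 62, 33, 91]
Step 3: min=33 at 4
  Swap: [28, 30, 33, 62, 45, 91]

After 3 steps: [28, 30, 33, 62, 45, 91]


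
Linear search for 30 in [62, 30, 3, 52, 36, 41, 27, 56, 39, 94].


i=0: 62!=30
i=1: 30==30 found!

Found at 1, 2 comps


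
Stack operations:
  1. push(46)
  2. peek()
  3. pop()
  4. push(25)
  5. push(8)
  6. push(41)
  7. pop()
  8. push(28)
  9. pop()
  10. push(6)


push(46) -> [46]
peek()->46
pop()->46, []
push(25) -> [25]
push(8) -> [25, 8]
push(41) -> [25, 8, 41]
pop()->41, [25, 8]
push(28) -> [25, 8, 28]
pop()->28, [25, 8]
push(6) -> [25, 8, 6]

Final stack: [25, 8, 6]
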